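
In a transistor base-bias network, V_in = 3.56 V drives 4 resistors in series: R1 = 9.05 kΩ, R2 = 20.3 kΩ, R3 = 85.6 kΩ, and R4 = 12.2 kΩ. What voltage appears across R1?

V ≈ 0.253 V

Total series resistance ΣR = 9.05 + 20.3 + 85.6 + 12.2 = 127.1 kΩ.
Voltage divider: V = V_in · (9.050 / 127.1) = 3.56 × 0.07118 = 0.2534 V.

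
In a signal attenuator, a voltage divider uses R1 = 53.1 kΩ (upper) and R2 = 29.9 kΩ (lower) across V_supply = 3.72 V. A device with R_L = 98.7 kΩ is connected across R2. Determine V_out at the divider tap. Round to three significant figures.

First combine the lower leg with the load: R2 ‖ R_L = 22.95 kΩ.
Now apply the divider: V_out = 3.72 × 0.3018 = 1.123 V.
(Unloaded it would be 1.34 V; the load pulls it down.)

V_out ≈ 1.12 V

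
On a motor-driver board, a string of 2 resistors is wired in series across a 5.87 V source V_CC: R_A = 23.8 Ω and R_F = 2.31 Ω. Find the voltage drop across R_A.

Total series resistance ΣR = 23.8 + 2.31 = 26.11 Ω.
Voltage divider: V = V_CC · (23.80 / 26.11) = 5.87 × 0.9115 = 5.351 V.

V ≈ 5.35 V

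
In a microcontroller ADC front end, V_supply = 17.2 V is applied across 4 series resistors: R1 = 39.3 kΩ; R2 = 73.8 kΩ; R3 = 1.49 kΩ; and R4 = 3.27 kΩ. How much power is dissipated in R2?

P ≈ 1.57 mW

ΣR = 117.9 kΩ → I = 17.2/117.9 = 0.1459 mA.
P(R2) = I²·R2 = (0.1459)² × 73.8 = 1.572 mW.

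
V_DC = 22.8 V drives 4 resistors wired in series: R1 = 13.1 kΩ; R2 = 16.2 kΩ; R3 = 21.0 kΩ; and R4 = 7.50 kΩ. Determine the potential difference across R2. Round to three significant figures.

V ≈ 6.39 V

Total series resistance ΣR = 13.1 + 16.2 + 21.0 + 7.50 = 57.80 kΩ.
V = V_DC · R/ΣR = 22.8 × 0.2803 = 6.390 V.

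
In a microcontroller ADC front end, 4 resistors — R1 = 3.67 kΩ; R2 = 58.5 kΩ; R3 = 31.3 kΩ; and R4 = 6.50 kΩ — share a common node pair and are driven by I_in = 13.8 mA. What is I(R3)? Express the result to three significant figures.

Conductances: ΣG = 1/3.67 + 1/58.5 + 1/31.3 + 1/6.50 = 0.4754 (1/kΩ).
R3 takes the fraction G_k/ΣG = 0.03195/0.4754 = 0.06721, so I = 13.8 × 0.06721 = 0.9275 mA.

I ≈ 0.927 mA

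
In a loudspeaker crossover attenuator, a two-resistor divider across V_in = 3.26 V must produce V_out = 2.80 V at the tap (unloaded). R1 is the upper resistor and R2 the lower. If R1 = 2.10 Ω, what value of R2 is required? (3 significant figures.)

The divider ratio is R2/(R1+R2) = 2.80/3.26 = 0.8589.
Rearranging, R2 = R1·k/(1−k) = 2.10 × 6.087 = 12.78 Ω.

R2 ≈ 12.8 Ω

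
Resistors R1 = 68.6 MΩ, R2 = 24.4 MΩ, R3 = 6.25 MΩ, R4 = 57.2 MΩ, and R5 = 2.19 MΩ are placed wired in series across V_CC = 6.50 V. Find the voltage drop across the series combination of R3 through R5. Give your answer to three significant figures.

V ≈ 2.69 V

ΣR = 68.6 + 24.4 + 6.25 + 57.2 + 2.19 = 158.6 MΩ.
R_{R3..R5} = 6.25 + 57.2 + 2.19 = 65.64 MΩ.
Voltage divider: V = V_CC · (65.64 / 158.6) = 6.50 × 0.4138 = 2.689 V.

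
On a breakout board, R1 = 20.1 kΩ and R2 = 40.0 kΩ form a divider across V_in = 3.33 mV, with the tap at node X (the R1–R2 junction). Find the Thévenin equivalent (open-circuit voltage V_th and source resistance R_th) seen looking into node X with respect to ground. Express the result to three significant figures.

V_th ≈ 2.22 mV, R_th ≈ 13.4 kΩ

With X open, the divider is unloaded: V_th = 3.33 × 40.0/60.10 = 2.216 mV.
Looking into X with the source shorted: R_th = R1·R2/(R1+R2) = 20.10 × 40.0/60.10 = 13.38 kΩ.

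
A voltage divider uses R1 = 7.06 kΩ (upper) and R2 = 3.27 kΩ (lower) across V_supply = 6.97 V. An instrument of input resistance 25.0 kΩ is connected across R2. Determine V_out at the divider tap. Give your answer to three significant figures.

R2 ‖ R_L = (3.27 × 25.0)/(3.27 + 25.0) = 2.892 kΩ.
Then V_out = V_supply · R2'/(R1 + R2') = 6.97 × 2.892/9.952 = 2.025 V.
(Unloaded it would be 2.21 V; the load pulls it down.)

V_out ≈ 2.03 V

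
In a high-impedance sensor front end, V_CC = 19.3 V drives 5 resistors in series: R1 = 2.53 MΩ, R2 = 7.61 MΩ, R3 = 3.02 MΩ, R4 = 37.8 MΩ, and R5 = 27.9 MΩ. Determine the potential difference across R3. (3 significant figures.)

V ≈ 0.739 V

Series total: ΣR = 2.53 + 7.61 + 3.02 + 37.8 + 27.9 = 78.86 MΩ.
By the voltage-divider rule, V = 19.3 × 3.020/78.86 = 0.7391 V.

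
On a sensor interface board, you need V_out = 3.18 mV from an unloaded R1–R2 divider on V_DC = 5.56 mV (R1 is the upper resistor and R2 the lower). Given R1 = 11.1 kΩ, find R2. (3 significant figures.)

Required fraction k = V_out/V_DC = 0.5719.
So R2 = R1 · V_out/(V_DC − V_out) = 11.1 × 3.18/(5.56 − 3.18) = 11.1 × 1.336 = 14.83 kΩ.

R2 ≈ 14.8 kΩ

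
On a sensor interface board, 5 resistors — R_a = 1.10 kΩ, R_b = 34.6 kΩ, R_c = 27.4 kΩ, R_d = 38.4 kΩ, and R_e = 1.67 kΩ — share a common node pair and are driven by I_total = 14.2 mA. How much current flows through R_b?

I ≈ 0.257 mA

Total conductance ΣG = 1/1.10 + 1/34.6 + 1/27.4 + 1/38.4 + 1/1.67 = 1.599 (units of 1/kΩ).
By the current-divider rule, I = I_total · G_k/ΣG = 14.2 × 0.01807 = 0.2566 mA.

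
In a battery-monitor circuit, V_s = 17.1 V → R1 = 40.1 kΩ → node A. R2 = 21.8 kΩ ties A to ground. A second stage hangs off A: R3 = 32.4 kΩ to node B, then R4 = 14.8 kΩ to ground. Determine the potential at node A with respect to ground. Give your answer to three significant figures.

Node A sees R2 in parallel with the series input of stage 2, R3 + R4 = 47.20 kΩ.
Effective lower resistance at A: R2 ‖ 47.20 = 14.91 kΩ.
V_A = 17.1 × 14.91/(40.1 + 14.91) = 4.635 V.

V_A ≈ 4.64 V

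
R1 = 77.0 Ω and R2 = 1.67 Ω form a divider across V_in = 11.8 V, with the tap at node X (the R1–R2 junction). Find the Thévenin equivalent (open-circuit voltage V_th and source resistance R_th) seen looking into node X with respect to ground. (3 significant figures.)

V_th ≈ 0.250 V, R_th ≈ 1.63 Ω

V_th is the unloaded tap voltage: V_in · R2/(R1+R2) = 11.8 × 0.02123 = 0.2505 V.
With V_in suppressed (replaced by a short), R_th = R1 ‖ R2 = (77.00 × 1.67)/(77.00 + 1.67) = 1.635 Ω.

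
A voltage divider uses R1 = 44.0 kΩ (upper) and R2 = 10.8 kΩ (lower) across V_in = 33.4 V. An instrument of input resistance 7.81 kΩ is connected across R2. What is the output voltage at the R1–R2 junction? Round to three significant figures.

First combine the lower leg with the load: R2 ‖ R_L = 4.532 kΩ.
Then V_out = V_in · R2'/(R1 + R2') = 33.4 × 4.532/48.53 = 3.119 V.

V_out ≈ 3.12 V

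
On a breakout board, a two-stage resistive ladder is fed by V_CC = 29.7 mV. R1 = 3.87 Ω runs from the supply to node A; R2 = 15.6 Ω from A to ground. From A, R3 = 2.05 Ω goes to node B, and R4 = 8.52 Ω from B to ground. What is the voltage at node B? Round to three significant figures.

V_B ≈ 14.8 mV

Node A sees R2 in parallel with the series input of stage 2, R3 + R4 = 10.57 Ω.
Effective lower resistance at A: R2 ‖ 10.57 = 6.301 Ω.
V_A = 29.7 × 6.301/(3.87 + 6.301) = 18.40 mV.
V_B = V_A × 0.8061 = 14.83 mV.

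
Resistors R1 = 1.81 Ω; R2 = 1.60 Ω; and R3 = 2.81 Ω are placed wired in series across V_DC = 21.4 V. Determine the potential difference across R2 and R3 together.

ΣR = 1.81 + 1.60 + 2.81 = 6.220 Ω.
R_{R2..R3} = 1.60 + 2.81 = 4.410 Ω.
Voltage divider: V = V_DC · (4.410 / 6.220) = 21.4 × 0.7090 = 15.17 V.

V ≈ 15.2 V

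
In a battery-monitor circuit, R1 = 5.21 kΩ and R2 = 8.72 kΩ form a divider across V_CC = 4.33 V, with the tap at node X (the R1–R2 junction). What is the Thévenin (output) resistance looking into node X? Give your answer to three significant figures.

R_th ≈ 3.26 kΩ

With V_CC suppressed (replaced by a short), R_th = R1 ‖ R2 = (5.210 × 8.72)/(5.210 + 8.72) = 3.261 kΩ.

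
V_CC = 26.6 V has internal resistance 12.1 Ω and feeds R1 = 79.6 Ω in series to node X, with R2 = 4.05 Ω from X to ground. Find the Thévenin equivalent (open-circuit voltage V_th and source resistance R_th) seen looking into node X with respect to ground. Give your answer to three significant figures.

R1' = 12.1 + 79.6 = 91.70 Ω (source resistance + R1).
V_th is the unloaded tap voltage: V_CC · R2/(R1'+R2) = 26.6 × 0.04230 = 1.125 V.
Looking into X with the source shorted: R_th = R1'·R2/(R1'+R2) = 91.70 × 4.05/95.75 = 3.879 Ω.

V_th ≈ 1.13 V, R_th ≈ 3.88 Ω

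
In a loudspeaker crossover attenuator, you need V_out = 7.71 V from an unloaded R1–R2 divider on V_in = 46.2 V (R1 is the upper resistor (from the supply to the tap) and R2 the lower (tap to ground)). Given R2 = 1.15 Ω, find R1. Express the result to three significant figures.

Required fraction k = V_out/V_in = 0.1669.
Rearranging, R1 = R2·(1−k)/k = 1.15 × 4.992 = 5.741 Ω.

R1 ≈ 5.74 Ω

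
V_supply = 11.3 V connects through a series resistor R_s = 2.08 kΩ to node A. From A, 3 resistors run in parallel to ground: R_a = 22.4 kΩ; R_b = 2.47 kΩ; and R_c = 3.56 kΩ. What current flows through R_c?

Combine the parallel branches: R_p = (1/22.4 + 1/2.47 + 1/3.56)⁻¹ = 1.369 kΩ.
V_A = 11.3 × 1.369/3.449 = 4.485 V.
I(R_c) = V_A / R_c = 4.485/3.56 = 1.260 mA.

I ≈ 1.26 mA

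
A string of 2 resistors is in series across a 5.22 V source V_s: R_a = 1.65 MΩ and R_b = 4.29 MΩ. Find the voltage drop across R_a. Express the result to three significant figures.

ΣR = 1.65 + 4.29 = 5.940 MΩ.
V = V_s · R/ΣR = 5.22 × 0.2778 = 1.450 V.

V ≈ 1.45 V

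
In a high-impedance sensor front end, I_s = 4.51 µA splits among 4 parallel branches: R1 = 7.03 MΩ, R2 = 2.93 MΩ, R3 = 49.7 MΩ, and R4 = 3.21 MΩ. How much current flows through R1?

ΣG = 1/7.03 + 1/2.93 + 1/49.7 + 1/3.21 = 0.8152.
R1 takes the fraction G_k/ΣG = 0.1422/0.8152 = 0.1745, so I = 4.51 × 0.1745 = 0.7870 µA.

I ≈ 0.787 µA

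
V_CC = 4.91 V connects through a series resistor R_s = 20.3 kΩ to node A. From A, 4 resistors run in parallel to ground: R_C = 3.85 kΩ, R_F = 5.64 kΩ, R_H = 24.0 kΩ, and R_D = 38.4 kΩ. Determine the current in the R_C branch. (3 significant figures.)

Combine the parallel branches: R_p = (1/3.85 + 1/5.64 + 1/24.0 + 1/38.4)⁻¹ = 1.981 kΩ.
Node voltage V_A = V_CC · R_p/(R_s + R_p) = 4.91 × 0.08892 = 0.4366 V.
I(R_C) = V_A / R_C = 0.4366/3.85 = 0.1134 mA.

I ≈ 0.113 mA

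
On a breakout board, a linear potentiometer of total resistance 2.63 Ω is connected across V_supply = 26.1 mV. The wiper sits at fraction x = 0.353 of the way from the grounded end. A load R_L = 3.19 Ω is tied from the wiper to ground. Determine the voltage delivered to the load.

V_out ≈ 7.75 mV

Lower segment x·R_p = 0.9284 Ω; upper segment (1−x)·R_p = 1.702 Ω.
Lower segment in parallel with the load: 0.9284 ‖ 3.19 = 0.7191 Ω.
Loaded-divider output: V_out = 26.1 × 0.2971 = 7.753 mV.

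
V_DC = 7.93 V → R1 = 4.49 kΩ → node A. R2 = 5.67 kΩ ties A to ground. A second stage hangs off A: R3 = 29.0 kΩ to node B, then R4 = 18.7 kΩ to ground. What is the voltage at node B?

V_B ≈ 1.65 V

Looking into the second stage from A: R3 + R4 = 47.70 kΩ appears in parallel with R2.
R2 ‖ (R3+R4) = 5.068 kΩ.
V_A = 7.93 × 5.068/(4.49 + 5.068) = 4.205 V.
Then the unloaded second divider: V_B = V_A × R4/(R3+R4) = 4.205 × 0.3920 = 1.648 V.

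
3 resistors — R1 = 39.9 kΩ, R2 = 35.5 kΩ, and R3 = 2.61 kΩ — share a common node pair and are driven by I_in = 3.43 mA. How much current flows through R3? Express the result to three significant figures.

Conductances: ΣG = 1/39.9 + 1/35.5 + 1/2.61 = 0.4364 (1/kΩ).
By the current-divider rule, I = I_in · G_k/ΣG = 3.43 × 0.8780 = 3.012 mA.

I ≈ 3.01 mA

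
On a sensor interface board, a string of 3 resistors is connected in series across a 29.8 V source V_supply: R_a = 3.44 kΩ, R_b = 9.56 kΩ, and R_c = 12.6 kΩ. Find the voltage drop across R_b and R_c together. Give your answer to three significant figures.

Total series resistance ΣR = 3.44 + 9.56 + 12.6 = 25.60 kΩ.
R_{R_b..R_c} = 9.56 + 12.6 = 22.16 kΩ.
By the voltage-divider rule, V = 29.8 × 22.16/25.60 = 25.80 V.

V ≈ 25.8 V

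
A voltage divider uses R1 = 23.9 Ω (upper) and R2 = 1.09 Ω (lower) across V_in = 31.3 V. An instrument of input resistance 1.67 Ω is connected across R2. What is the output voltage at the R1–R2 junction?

V_out ≈ 0.841 V

R2 ‖ R_L = (1.09 × 1.67)/(1.09 + 1.67) = 0.6595 Ω.
Now apply the divider: V_out = 31.3 × 0.02685 = 0.8405 V.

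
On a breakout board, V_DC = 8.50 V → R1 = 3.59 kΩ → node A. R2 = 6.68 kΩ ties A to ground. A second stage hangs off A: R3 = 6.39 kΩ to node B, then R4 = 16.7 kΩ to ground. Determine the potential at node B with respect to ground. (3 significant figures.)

The second stage (R3 + R4 = 23.09 kΩ) loads node A in parallel with R2.
R2 ‖ (R3+R4) = 5.181 kΩ.
So V_A = 8.50 × 0.5907 = 5.021 V.
V_B = V_A × 0.7233 = 3.631 V.

V_B ≈ 3.63 V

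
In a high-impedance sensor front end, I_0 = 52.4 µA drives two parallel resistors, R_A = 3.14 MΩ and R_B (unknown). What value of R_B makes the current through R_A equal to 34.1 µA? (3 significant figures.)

Two-branch current divider: I_A = I_0 · R_B/(R_A + R_B).
34.1/52.4 = R_B/(R_A + R_B) → R_B = R_A · (0.6508)/(1 − 0.6508) = 3.14 × 1.863 = 5.851 MΩ.

R_B ≈ 5.85 MΩ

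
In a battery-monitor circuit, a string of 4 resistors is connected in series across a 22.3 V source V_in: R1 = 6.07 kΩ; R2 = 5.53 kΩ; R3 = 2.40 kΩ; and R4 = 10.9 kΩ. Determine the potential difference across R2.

Series total: ΣR = 6.07 + 5.53 + 2.40 + 10.9 = 24.90 kΩ.
By the voltage-divider rule, V = 22.3 × 5.530/24.90 = 4.953 V.

V ≈ 4.95 V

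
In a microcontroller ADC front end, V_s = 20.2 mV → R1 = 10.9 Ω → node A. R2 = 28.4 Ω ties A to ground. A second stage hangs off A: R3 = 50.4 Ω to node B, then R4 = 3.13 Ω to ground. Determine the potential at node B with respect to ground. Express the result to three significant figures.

V_B ≈ 0.744 mV

The second stage (R3 + R4 = 53.53 Ω) loads node A in parallel with R2.
R2 ‖ (R3+R4) = 18.56 Ω.
So V_A = 20.2 × 0.6300 = 12.72 mV.
Stage 2 is unloaded, so V_B = V_A · R4/(R3+R4) = 12.72 × 3.13/53.53 = 0.7441 mV.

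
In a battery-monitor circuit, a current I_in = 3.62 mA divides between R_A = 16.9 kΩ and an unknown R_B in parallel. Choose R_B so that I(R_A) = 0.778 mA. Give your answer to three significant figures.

R_B ≈ 4.63 kΩ

Two-branch current divider: I_A = I_in · R_B/(R_A + R_B).
0.778/3.62 = R_B/(R_A + R_B) → R_B = R_A · (0.2149)/(1 − 0.2149) = 16.9 × 0.2738 = 4.626 kΩ.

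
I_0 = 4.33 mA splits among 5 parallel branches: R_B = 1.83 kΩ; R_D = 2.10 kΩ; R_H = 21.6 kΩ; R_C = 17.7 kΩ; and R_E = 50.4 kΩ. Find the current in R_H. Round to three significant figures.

Conductances: ΣG = 1/1.83 + 1/2.10 + 1/21.6 + 1/17.7 + 1/50.4 = 1.145 (1/kΩ).
By the current-divider rule, I = I_0 · G_k/ΣG = 4.33 × 0.04042 = 0.1750 mA.

I ≈ 0.175 mA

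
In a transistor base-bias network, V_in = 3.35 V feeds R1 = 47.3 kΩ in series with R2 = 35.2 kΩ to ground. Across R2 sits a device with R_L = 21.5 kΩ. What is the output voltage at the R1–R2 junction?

V_out ≈ 0.737 V

The load sits in parallel with R2, giving an effective lower resistance R2' = R2·R_L/(R2+R_L) = 13.35 kΩ.
Now apply the divider: V_out = 3.35 × 0.2201 = 0.7373 V.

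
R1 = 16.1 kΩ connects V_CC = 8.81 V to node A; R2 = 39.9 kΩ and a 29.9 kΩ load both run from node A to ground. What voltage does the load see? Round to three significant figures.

V_out ≈ 4.54 V

R2 ‖ R_L = (39.9 × 29.9)/(39.9 + 29.9) = 17.09 kΩ.
Then V_out = V_CC · R2'/(R1 + R2') = 8.81 × 17.09/33.19 = 4.537 V.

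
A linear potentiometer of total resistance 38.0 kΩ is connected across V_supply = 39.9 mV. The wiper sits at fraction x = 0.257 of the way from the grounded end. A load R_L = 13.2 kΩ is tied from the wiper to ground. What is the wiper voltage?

Lower segment x·R_p = 9.766 kΩ; upper segment (1−x)·R_p = 28.23 kΩ.
R_L loads the lower segment: effective lower R = 5.613 kΩ.
V_out = 39.9 × 5.613/(28.23 + 5.613) = 6.617 mV.

V_out ≈ 6.62 mV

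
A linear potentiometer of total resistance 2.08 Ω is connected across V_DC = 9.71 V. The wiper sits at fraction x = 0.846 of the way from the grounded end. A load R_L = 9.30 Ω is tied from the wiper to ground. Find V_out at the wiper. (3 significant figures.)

V_out ≈ 7.98 V

Lower segment x·R_p = 1.760 Ω; upper segment (1−x)·R_p = 0.3203 Ω.
Lower segment in parallel with the load: 1.760 ‖ 9.30 = 1.480 Ω.
V_out = 9.71 × 1.480/(0.3203 + 1.480) = 7.982 V.
(Unloaded: V_out = x·V_DC = 8.21 V.)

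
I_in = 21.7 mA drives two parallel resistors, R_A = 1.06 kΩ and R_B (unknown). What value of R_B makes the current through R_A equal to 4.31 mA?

R_B ≈ 0.263 kΩ

In a two-way split, I_A/I_in = R_B/(R_A + R_B).
With f = 0.1986, R_B = R_A · f/(1−f) = 1.06 × 0.2478 = 0.2627 kΩ.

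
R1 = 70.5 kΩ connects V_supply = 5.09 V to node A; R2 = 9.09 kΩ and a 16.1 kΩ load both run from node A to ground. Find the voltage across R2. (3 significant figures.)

First combine the lower leg with the load: R2 ‖ R_L = 5.810 kΩ.
Now apply the divider: V_out = 5.09 × 0.07613 = 0.3875 V.
(Unloaded it would be 0.581 V; the load pulls it down.)

V_out ≈ 0.388 V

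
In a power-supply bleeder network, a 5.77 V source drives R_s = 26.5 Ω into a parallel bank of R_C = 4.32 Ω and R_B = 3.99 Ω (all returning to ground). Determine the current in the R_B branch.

I ≈ 0.105 A

Equivalent of the parallel group: R_p = 2.074 Ω.
V_A by voltage divider: V_A = 5.77 × 2.074/(26.5 + 2.074) = 0.4188 V.
I(R_B) = V_A / R_B = 0.4188/3.99 = 0.1050 A.
(Equivalently: I_total = 0.2019 A, then current-divider fraction G_k/ΣG = 0.5199.)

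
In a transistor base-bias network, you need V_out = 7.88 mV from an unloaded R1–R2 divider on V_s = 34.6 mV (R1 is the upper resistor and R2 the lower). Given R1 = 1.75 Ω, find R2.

Required fraction k = V_out/V_s = 0.2277.
So R2 = R1 · V_out/(V_s − V_out) = 1.75 × 7.88/(34.6 − 7.88) = 1.75 × 0.2949 = 0.5161 Ω.

R2 ≈ 0.516 Ω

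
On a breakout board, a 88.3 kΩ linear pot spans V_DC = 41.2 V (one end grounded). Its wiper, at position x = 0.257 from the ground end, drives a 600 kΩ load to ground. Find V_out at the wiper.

V_out ≈ 10.3 V

Lower segment x·R_p = 22.69 kΩ; upper segment (1−x)·R_p = 65.61 kΩ.
R_L loads the lower segment: effective lower R = 21.87 kΩ.
V_out = 41.2 × 21.87/(65.61 + 21.87) = 10.30 V.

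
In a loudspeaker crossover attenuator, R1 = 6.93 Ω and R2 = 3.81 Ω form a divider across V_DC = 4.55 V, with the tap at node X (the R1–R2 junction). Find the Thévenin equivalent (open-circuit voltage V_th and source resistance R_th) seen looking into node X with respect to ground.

V_th ≈ 1.61 V, R_th ≈ 2.46 Ω

Open-circuit (no load on X): V_th = V_DC · R2/(R1 + R2) = 4.55 × 3.81/(6.930 + 3.81) = 1.614 V.
Zeroing V_DC shorts the top of R1 to ground, so R_th = R1 ‖ R2 = 2.458 Ω.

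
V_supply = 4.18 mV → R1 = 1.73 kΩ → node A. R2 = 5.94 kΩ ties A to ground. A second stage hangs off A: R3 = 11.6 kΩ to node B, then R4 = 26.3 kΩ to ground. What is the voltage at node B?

The second stage (R3 + R4 = 37.90 kΩ) loads node A in parallel with R2.
R2 ‖ (R3+R4) = 5.135 kΩ.
So V_A = 4.18 × 0.7480 = 3.127 mV.
Then the unloaded second divider: V_B = V_A × R4/(R3+R4) = 3.127 × 0.6939 = 2.170 mV.

V_B ≈ 2.17 mV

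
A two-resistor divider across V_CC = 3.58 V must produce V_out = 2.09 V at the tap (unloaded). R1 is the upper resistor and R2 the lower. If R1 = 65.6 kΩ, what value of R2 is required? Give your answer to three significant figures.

The divider ratio is R2/(R1+R2) = 2.09/3.58 = 0.5838.
R2 = R1 · 0.5838/(1 − 0.5838) = 92.02 kΩ.

R2 ≈ 92.0 kΩ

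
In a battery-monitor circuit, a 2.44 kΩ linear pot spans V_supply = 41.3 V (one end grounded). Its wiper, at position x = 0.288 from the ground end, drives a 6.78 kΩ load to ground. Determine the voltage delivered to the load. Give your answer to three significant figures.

Split the track: R_lower = x·R_p = 0.7027 kΩ, R_upper = (1−x)·R_p = 1.737 kΩ.
(x·R_p) ‖ R_L = 0.6367 kΩ.
V_out = 41.3 × 0.6367/(1.737 + 0.6367) = 11.08 V.

V_out ≈ 11.1 V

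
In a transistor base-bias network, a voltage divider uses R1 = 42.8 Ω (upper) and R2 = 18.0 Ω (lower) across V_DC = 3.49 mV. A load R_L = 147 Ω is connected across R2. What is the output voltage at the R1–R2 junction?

V_out ≈ 0.951 mV

R2 ‖ R_L = (18.0 × 147)/(18.0 + 147) = 16.04 Ω.
Voltage divider with the loaded lower leg: V_out = 3.49 × 16.04/(42.8 + 16.04) = 3.49 × 0.2726 = 0.9512 mV.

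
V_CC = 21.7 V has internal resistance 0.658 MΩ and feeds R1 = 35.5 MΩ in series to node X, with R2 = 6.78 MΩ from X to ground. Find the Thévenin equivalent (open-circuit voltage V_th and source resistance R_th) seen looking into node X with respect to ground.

V_th ≈ 3.43 V, R_th ≈ 5.71 MΩ

R1' = 0.658 + 35.5 = 36.16 MΩ (source resistance + R1).
V_th is the unloaded tap voltage: V_CC · R2/(R1'+R2) = 21.7 × 0.1579 = 3.426 V.
Looking into X with the source shorted: R_th = R1'·R2/(R1'+R2) = 36.16 × 6.78/42.94 = 5.709 MΩ.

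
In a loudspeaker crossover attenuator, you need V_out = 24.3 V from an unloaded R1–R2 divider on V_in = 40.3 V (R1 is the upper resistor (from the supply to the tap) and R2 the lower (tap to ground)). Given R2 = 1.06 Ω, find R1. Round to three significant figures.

R1 ≈ 0.698 Ω

Required fraction k = V_out/V_in = 0.6030.
R1 = R2·(1/k − 1) = 1.06 × 0.6584 = 0.6979 Ω.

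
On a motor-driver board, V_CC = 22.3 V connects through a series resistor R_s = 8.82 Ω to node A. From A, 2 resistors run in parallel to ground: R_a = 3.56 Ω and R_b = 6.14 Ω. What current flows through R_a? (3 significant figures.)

Parallel bank: R_p = 1/(1/3.56 + 1/6.14) = 2.253 Ω.
V_A by voltage divider: V_A = 22.3 × 2.253/(8.82 + 2.253) = 4.538 V.
I(R_a) = V_A / R_a = 4.538/3.56 = 1.275 A.

I ≈ 1.27 A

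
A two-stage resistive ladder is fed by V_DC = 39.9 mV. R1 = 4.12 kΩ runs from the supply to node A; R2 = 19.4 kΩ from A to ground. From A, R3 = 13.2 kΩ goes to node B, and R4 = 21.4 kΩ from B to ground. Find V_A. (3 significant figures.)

V_A ≈ 30.0 mV

The second stage (R3 + R4 = 34.60 kΩ) loads node A in parallel with R2.
R2 ‖ (R3+R4) = 12.43 kΩ.
So V_A = 39.9 × 0.7511 = 29.97 mV.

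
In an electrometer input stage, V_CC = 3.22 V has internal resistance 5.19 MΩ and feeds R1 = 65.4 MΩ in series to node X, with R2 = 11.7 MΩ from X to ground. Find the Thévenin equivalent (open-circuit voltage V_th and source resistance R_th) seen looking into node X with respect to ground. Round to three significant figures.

R1' = 5.19 + 65.4 = 70.59 MΩ (source resistance + R1).
Open-circuit (no load on X): V_th = V_CC · R2/(R1' + R2) = 3.22 × 11.7/(70.59 + 11.7) = 0.4578 V.
Looking into X with the source shorted: R_th = R1'·R2/(R1'+R2) = 70.59 × 11.7/82.29 = 10.04 MΩ.

V_th ≈ 0.458 V, R_th ≈ 10.0 MΩ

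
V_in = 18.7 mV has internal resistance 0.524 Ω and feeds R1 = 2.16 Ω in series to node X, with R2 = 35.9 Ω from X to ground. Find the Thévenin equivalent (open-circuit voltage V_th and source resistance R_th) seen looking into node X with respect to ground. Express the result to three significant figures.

V_th ≈ 17.4 mV, R_th ≈ 2.50 Ω

R1' = 0.524 + 2.16 = 2.684 Ω (source resistance + R1).
With X open, the divider is unloaded: V_th = 18.7 × 35.9/38.58 = 17.40 mV.
With V_in suppressed (replaced by a short), R_th = R1' ‖ R2 = (2.684 × 35.9)/(2.684 + 35.9) = 2.497 Ω.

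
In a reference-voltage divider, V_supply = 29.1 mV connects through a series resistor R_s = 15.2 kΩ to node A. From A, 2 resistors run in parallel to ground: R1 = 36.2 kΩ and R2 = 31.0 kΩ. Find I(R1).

I ≈ 0.421 µA

Parallel bank: R_p = 1/(1/36.2 + 1/31.0) = 16.70 kΩ.
Node voltage V_A = V_supply · R_p/(R_s + R_p) = 29.1 × 0.5235 = 15.23 mV.
Branch current I = V_A/R1 = 15.23/36.2 = 0.4208 µA.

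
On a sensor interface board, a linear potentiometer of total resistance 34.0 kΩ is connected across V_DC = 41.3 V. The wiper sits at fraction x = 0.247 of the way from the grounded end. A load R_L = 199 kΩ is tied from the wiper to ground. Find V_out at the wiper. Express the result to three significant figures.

V_out ≈ 9.89 V

Lower segment x·R_p = 8.398 kΩ; upper segment (1−x)·R_p = 25.60 kΩ.
Lower segment in parallel with the load: 8.398 ‖ 199 = 8.058 kΩ.
Loaded-divider output: V_out = 41.3 × 0.2394 = 9.887 V.
(Unloaded: V_out = x·V_DC = 10.2 V.)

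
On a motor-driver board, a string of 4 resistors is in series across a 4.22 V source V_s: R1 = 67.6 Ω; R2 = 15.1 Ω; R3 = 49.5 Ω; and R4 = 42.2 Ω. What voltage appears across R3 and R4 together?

V ≈ 2.22 V

ΣR = 67.6 + 15.1 + 49.5 + 42.2 = 174.4 Ω.
R_{R3..R4} = 49.5 + 42.2 = 91.70 Ω.
Voltage divider: V = V_s · (91.70 / 174.4) = 4.22 × 0.5258 = 2.219 V.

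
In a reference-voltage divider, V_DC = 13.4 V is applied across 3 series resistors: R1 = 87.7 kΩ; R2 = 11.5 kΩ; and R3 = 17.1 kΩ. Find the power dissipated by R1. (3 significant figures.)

P ≈ 1.16 mW

ΣR = 116.3 kΩ → I = 13.4/116.3 = 0.1152 mA.
P = I²R = 0.01328 × 87.7 = 1.164 mW.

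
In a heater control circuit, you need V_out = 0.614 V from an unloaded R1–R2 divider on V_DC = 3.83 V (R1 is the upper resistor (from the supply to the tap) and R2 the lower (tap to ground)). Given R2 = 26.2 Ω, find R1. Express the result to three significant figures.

R1 ≈ 137 Ω

V_out/V_DC = R2/(R1+R2) = 0.1603.
So R1 = R2 · (V_DC/V_out − 1) = 26.2 × (3.83/0.614 − 1) = 26.2 × 5.238 = 137.2 Ω.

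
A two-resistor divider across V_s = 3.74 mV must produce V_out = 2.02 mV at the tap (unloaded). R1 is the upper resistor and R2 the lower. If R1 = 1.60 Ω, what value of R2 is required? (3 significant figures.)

R2 ≈ 1.88 Ω

The divider ratio is R2/(R1+R2) = 2.02/3.74 = 0.5401.
R2 = R1 · 0.5401/(1 − 0.5401) = 1.879 Ω.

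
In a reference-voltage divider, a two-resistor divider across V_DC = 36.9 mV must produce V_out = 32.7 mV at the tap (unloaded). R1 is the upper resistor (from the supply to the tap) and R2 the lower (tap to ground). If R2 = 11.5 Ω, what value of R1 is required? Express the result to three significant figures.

Required fraction k = V_out/V_DC = 0.8862.
So R1 = R2 · (V_DC/V_out − 1) = 11.5 × (36.9/32.7 − 1) = 11.5 × 0.1284 = 1.477 Ω.

R1 ≈ 1.48 Ω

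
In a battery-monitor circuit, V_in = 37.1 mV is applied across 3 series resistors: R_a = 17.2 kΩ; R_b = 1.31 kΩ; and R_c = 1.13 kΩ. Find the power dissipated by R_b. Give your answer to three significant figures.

ΣR = 19.64 kΩ → I = 37.1/19.64 = 1.889 µA.
V(R_b) = I·R = 2.475 mV; P = V·I = 2.475 × 1.889 = 4.675 nW.

P ≈ 4.67 nW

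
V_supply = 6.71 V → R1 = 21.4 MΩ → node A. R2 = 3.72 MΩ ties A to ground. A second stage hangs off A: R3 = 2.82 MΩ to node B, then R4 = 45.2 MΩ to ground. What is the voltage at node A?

Looking into the second stage from A: R3 + R4 = 48.02 MΩ appears in parallel with R2.
Effective lower resistance at A: R2 ‖ 48.02 = 3.453 MΩ.
First divider: V_A = V_supply · 3.453/(21.4 + 3.453) = 0.9322 V.

V_A ≈ 0.932 V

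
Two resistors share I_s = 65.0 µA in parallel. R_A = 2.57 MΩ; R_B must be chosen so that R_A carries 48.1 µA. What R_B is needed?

R_B ≈ 7.31 MΩ

The fraction through R_A equals R_B/(R_A+R_B).
48.1/65.0 = R_B/(R_A + R_B) → R_B = R_A · (0.7400)/(1 − 0.7400) = 2.57 × 2.846 = 7.315 MΩ.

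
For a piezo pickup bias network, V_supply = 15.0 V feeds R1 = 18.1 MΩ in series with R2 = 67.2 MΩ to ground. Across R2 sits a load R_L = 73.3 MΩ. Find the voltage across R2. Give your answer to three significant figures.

V_out ≈ 9.89 V

First combine the lower leg with the load: R2 ‖ R_L = 35.06 MΩ.
Then V_out = V_supply · R2'/(R1 + R2') = 15.0 × 35.06/53.16 = 9.893 V.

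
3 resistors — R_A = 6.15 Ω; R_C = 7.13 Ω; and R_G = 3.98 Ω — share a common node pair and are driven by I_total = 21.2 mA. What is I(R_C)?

ΣG = 1/6.15 + 1/7.13 + 1/3.98 = 0.5541.
R_C takes the fraction G_k/ΣG = 0.1403/0.5541 = 0.2531, so I = 21.2 × 0.2531 = 5.366 mA.

I ≈ 5.37 mA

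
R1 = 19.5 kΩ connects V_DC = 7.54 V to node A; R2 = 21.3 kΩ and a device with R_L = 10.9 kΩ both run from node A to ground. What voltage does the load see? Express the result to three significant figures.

First combine the lower leg with the load: R2 ‖ R_L = 7.210 kΩ.
Then V_out = V_DC · R2'/(R1 + R2') = 7.54 × 7.210/26.71 = 2.035 V.
(Unloaded it would be 3.94 V; the load pulls it down.)

V_out ≈ 2.04 V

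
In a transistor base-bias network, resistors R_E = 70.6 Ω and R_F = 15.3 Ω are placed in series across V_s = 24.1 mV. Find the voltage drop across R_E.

Series total: ΣR = 70.6 + 15.3 = 85.90 Ω.
Voltage divider: V = V_s · (70.60 / 85.90) = 24.1 × 0.8219 = 19.81 mV.

V ≈ 19.8 mV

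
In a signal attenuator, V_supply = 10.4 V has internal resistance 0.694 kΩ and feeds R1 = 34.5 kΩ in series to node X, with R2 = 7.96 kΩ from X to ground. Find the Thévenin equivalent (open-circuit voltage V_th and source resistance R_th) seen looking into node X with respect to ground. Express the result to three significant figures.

V_th ≈ 1.92 V, R_th ≈ 6.49 kΩ

R1' = 0.694 + 34.5 = 35.19 kΩ (source resistance + R1).
Open-circuit (no load on X): V_th = V_supply · R2/(R1' + R2) = 10.4 × 7.96/(35.19 + 7.96) = 1.918 V.
With V_supply suppressed (replaced by a short), R_th = R1' ‖ R2 = (35.19 × 7.96)/(35.19 + 7.96) = 6.492 kΩ.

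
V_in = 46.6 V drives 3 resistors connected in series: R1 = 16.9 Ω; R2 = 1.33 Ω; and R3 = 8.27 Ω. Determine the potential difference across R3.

V ≈ 14.5 V

Series total: ΣR = 16.9 + 1.33 + 8.27 = 26.50 Ω.
Voltage divider: V = V_in · (8.270 / 26.50) = 46.6 × 0.3121 = 14.54 V.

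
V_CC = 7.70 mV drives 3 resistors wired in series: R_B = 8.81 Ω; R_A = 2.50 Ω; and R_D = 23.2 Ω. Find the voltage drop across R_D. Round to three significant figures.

V ≈ 5.18 mV

Series total: ΣR = 8.81 + 2.50 + 23.2 = 34.51 Ω.
V = V_CC · R/ΣR = 7.70 × 0.6723 = 5.176 mV.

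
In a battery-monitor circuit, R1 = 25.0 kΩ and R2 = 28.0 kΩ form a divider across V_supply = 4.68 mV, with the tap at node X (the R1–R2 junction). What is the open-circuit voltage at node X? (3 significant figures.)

V_th is the unloaded tap voltage: V_supply · R2/(R1+R2) = 4.68 × 0.5283 = 2.472 mV.

V_th ≈ 2.47 mV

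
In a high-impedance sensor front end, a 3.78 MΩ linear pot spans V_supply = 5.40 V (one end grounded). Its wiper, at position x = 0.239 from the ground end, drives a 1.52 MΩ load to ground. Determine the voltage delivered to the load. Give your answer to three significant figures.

Lower segment x·R_p = 0.9034 MΩ; upper segment (1−x)·R_p = 2.877 MΩ.
R_L loads the lower segment: effective lower R = 0.5666 MΩ.
Loaded-divider output: V_out = 5.40 × 0.1646 = 0.8887 V.

V_out ≈ 0.889 V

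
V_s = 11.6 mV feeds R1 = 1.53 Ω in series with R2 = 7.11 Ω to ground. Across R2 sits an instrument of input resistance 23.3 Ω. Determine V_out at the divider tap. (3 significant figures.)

The load sits in parallel with R2, giving an effective lower resistance R2' = R2·R_L/(R2+R_L) = 5.448 Ω.
Then V_out = V_s · R2'/(R1 + R2') = 11.6 × 5.448/6.978 = 9.056 mV.
(Unloaded it would be 9.55 mV; the load pulls it down.)

V_out ≈ 9.06 mV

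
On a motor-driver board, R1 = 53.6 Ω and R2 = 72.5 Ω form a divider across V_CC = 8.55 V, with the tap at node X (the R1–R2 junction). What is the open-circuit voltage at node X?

V_th is the unloaded tap voltage: V_CC · R2/(R1+R2) = 8.55 × 0.5749 = 4.916 V.

V_th ≈ 4.92 V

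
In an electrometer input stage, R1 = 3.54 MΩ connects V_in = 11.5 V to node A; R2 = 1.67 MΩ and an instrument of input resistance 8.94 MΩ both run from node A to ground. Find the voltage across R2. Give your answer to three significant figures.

R2 ‖ R_L = (1.67 × 8.94)/(1.67 + 8.94) = 1.407 MΩ.
Then V_out = V_in · R2'/(R1 + R2') = 11.5 × 1.407/4.947 = 3.271 V.
(Unloaded it would be 3.69 V; the load pulls it down.)

V_out ≈ 3.27 V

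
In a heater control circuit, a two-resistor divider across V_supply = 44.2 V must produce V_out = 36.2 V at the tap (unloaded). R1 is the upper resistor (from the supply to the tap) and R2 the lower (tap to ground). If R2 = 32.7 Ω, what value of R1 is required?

The divider ratio is R2/(R1+R2) = 36.2/44.2 = 0.8190.
So R1 = R2 · (V_supply/V_out − 1) = 32.7 × (44.2/36.2 − 1) = 32.7 × 0.2210 = 7.227 Ω.

R1 ≈ 7.23 Ω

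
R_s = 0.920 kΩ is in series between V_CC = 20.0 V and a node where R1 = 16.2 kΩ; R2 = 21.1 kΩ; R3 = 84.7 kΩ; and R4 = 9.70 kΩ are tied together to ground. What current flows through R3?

I ≈ 0.196 mA

Parallel bank: R_p = 1/(1/16.2 + 1/21.1 + 1/84.7 + 1/9.70) = 4.464 kΩ.
Node voltage V_A = V_CC · R_p/(R_s + R_p) = 20.0 × 0.8291 = 16.58 V.
Branch current I = V_A/R3 = 16.58/84.7 = 0.1958 mA.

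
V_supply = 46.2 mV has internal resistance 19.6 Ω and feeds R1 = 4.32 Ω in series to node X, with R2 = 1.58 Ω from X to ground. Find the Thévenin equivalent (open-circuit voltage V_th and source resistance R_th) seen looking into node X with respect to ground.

R1' = 19.6 + 4.32 = 23.92 Ω (source resistance + R1).
V_th is the unloaded tap voltage: V_supply · R2/(R1'+R2) = 46.2 × 0.06196 = 2.863 mV.
Looking into X with the source shorted: R_th = R1'·R2/(R1'+R2) = 23.92 × 1.58/25.50 = 1.482 Ω.

V_th ≈ 2.86 mV, R_th ≈ 1.48 Ω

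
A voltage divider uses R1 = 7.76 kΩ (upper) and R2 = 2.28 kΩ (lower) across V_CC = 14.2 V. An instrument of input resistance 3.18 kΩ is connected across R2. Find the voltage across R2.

V_out ≈ 2.07 V

First combine the lower leg with the load: R2 ‖ R_L = 1.328 kΩ.
Voltage divider with the loaded lower leg: V_out = 14.2 × 1.328/(7.76 + 1.328) = 14.2 × 0.1461 = 2.075 V.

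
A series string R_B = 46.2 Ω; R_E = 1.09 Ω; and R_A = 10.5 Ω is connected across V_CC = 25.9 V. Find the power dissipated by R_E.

ΣR = 57.79 Ω → I = 25.9/57.79 = 0.4482 A.
P(R_E) = I²·R_E = (0.4482)² × 1.09 = 0.2189 W.

P ≈ 0.219 W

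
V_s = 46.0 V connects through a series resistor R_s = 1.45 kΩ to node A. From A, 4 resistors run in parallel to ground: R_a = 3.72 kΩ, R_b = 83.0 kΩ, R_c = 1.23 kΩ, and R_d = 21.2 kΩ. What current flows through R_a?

I ≈ 4.66 mA

Parallel bank: R_p = 1/(1/3.72 + 1/83.0 + 1/1.23 + 1/21.2) = 0.8764 kΩ.
V_A by voltage divider: V_A = 46.0 × 0.8764/(1.45 + 0.8764) = 17.33 V.
Branch current I = V_A/R_a = 17.33/3.72 = 4.658 mA.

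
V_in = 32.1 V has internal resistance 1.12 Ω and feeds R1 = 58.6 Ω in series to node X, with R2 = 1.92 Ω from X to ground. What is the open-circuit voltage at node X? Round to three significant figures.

R1' = 1.12 + 58.6 = 59.72 Ω (source resistance + R1).
Open-circuit (no load on X): V_th = V_in · R2/(R1' + R2) = 32.1 × 1.92/(59.72 + 1.92) = 0.9999 V.

V_th ≈ 1.00 V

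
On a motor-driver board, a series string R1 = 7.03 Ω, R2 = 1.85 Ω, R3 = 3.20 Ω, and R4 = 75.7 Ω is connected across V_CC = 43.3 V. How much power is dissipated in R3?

Series current I = V_CC/ΣR = 43.3/87.78 = 0.4933 A.
P(R3) = I²·R3 = (0.4933)² × 3.20 = 0.7786 W.

P ≈ 0.779 W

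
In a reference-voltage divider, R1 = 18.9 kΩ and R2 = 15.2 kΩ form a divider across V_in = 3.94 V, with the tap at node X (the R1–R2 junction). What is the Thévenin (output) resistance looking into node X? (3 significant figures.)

R_th ≈ 8.42 kΩ

Looking into X with the source shorted: R_th = R1·R2/(R1+R2) = 18.90 × 15.2/34.10 = 8.425 kΩ.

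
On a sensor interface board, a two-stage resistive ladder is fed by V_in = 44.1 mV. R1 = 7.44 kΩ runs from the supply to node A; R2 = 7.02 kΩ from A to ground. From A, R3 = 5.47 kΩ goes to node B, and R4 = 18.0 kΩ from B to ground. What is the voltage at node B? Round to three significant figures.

The second stage (R3 + R4 = 23.47 kΩ) loads node A in parallel with R2.
R2 ‖ (R3+R4) = 5.404 kΩ.
First divider: V_A = V_in · 5.404/(7.44 + 5.404) = 18.55 mV.
Then the unloaded second divider: V_B = V_A × R4/(R3+R4) = 18.55 × 0.7669 = 14.23 mV.

V_B ≈ 14.2 mV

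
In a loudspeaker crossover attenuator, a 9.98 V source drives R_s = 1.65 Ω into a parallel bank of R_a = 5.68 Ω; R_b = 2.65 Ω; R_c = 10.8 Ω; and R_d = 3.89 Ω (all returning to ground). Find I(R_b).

I ≈ 1.51 A

Equivalent of the parallel group: R_p = 1.107 Ω.
V_A = 9.98 × 1.107/2.757 = 4.008 V.
Branch current I = V_A/R_b = 4.008/2.65 = 1.512 A.
(Check via current divider: I_total = 3.619 A; share G_k/ΣG = 0.4179 → same result.)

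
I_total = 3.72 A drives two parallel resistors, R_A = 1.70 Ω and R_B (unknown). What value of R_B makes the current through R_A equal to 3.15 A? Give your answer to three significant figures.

R_B ≈ 9.39 Ω

In a two-way split, I_A/I_total = R_B/(R_A + R_B).
With f = 0.8468, R_B = R_A · f/(1−f) = 1.70 × 5.526 = 9.395 Ω.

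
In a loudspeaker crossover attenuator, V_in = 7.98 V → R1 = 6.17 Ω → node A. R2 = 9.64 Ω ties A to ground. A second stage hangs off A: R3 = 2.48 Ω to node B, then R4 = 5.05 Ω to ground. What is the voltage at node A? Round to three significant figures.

V_A ≈ 3.24 V

The second stage (R3 + R4 = 7.530 Ω) loads node A in parallel with R2.
R2 ‖ (R3+R4) = 4.228 Ω.
First divider: V_A = V_in · 4.228/(6.17 + 4.228) = 3.245 V.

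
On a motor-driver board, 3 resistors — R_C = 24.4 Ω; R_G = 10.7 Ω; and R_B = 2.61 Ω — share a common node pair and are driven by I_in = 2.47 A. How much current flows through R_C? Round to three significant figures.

ΣG = 1/24.4 + 1/10.7 + 1/2.61 = 0.5176.
By the current-divider rule, I = I_in · G_k/ΣG = 2.47 × 0.07918 = 0.1956 A.

I ≈ 0.196 A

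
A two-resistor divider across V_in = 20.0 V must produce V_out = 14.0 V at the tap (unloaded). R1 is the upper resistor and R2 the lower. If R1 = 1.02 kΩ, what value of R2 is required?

V_out/V_in = R2/(R1+R2) = 0.7000.
R2 = R1 · 0.7000/(1 − 0.7000) = 2.380 kΩ.

R2 ≈ 2.38 kΩ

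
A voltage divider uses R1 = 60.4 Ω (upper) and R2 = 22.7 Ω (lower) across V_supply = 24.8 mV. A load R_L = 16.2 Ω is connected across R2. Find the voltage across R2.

R2 ‖ R_L = (22.7 × 16.2)/(22.7 + 16.2) = 9.453 Ω.
Then V_out = V_supply · R2'/(R1 + R2') = 24.8 × 9.453/69.85 = 3.356 mV.
(Unloaded it would be 6.77 mV; the load pulls it down.)

V_out ≈ 3.36 mV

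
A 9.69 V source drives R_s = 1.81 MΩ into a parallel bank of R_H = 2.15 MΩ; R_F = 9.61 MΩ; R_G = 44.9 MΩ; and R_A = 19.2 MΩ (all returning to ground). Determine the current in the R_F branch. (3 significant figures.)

I ≈ 0.466 µA

Combine the parallel branches: R_p = (1/2.15 + 1/9.61 + 1/44.9 + 1/19.2)⁻¹ = 1.554 MΩ.
V_A by voltage divider: V_A = 9.69 × 1.554/(1.81 + 1.554) = 4.476 V.
Branch current I = V_A/R_F = 4.476/9.61 = 0.4658 µA.
(Equivalently: I_total = 2.881 µA, then current-divider fraction G_k/ΣG = 0.1617.)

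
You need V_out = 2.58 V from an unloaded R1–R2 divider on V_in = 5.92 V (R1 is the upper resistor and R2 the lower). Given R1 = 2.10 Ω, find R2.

V_out/V_in = R2/(R1+R2) = 0.4358.
Rearranging, R2 = R1·k/(1−k) = 2.10 × 0.7725 = 1.622 Ω.

R2 ≈ 1.62 Ω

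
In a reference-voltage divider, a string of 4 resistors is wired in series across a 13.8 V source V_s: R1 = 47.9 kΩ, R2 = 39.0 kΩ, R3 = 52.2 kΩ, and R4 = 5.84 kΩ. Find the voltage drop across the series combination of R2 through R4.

V ≈ 9.24 V

Total series resistance ΣR = 47.9 + 39.0 + 52.2 + 5.84 = 144.9 kΩ.
R_{R2..R4} = 39.0 + 52.2 + 5.84 = 97.04 kΩ.
V = V_s · R/ΣR = 13.8 × 0.6695 = 9.239 V.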